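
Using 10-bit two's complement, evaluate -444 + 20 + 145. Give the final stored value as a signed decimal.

-279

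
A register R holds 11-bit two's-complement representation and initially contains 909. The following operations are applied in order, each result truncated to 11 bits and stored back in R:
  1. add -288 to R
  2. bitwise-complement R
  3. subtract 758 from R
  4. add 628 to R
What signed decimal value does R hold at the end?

-752

Start: R = 909 = 01110001101.
R = 909 + (-288) = 621 = 01001101101
R = NOT 01001101101 = 10110010010 = -622
R = -622 − 758 = -1380; wraps to 668 = 01010011100
R = 668 + 628 = 1296; wraps to -752 = 10100010000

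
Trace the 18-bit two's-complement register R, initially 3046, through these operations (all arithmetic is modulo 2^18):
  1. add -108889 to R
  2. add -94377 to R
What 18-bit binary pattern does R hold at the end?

001111000111100100

Start: R = 3046 = 000000101111100110.
R = 3046 + (-108889) = -105843 = 100110001010001101
R = -105843 + (-94377) = -200220; wraps to 61924 = 001111000111100100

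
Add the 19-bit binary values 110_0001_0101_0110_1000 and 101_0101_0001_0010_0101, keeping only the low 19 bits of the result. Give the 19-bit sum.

0110110011010001101

  1100001010101101000
+ 1010101000100100101
= 0110110011010001101  (discard carry-out 1)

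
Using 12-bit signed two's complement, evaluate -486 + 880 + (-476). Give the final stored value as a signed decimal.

-82

-486 + 880 = 394 (000110001010)
394 + (-476) = -82 (111110101110)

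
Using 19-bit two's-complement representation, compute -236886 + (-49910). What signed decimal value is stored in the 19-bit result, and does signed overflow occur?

237492; overflow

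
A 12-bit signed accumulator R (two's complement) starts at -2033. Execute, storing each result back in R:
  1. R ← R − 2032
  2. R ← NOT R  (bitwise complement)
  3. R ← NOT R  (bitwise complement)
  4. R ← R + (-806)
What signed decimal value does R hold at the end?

-775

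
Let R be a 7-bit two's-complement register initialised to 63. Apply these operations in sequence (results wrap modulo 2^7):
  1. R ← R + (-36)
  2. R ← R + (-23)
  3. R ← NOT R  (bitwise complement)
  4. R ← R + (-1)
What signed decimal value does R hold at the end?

Start: R = 63 = 0111111.
R = 63 + (-36) = 27 = 0011011
R = 27 + (-23) = 4 = 0000100
R = NOT 0000100 = 1111011 = -5
R = -5 + (-1) = -6 = 1111010

-6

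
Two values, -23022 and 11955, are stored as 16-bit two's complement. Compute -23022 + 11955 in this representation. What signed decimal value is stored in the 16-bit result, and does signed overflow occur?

-23022 → 1010011000010010
11955 → 0010111010110011
  1010011000010010
+ 0010111010110011
= 1101010011000101
Result 1101010011000101: MSB = 1 → 54469 − 65536 = -11067.
Addends have opposite signs, so signed overflow cannot occur.

-11067; no overflow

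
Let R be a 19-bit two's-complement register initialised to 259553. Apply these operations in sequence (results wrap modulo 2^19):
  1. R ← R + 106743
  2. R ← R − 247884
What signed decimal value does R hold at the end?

118412

Start: R = 259553 = 0111111010111100001.
R = 259553 + 106743 = 366296; wraps to -157992 = 1011001011011011000
R = -157992 − 247884 = -405876; wraps to 118412 = 0011100111010001100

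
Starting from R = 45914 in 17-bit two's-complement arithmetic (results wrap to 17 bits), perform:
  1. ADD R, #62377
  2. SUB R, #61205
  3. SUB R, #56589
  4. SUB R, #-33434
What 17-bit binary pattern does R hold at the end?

Start: R = 45914 = 01011001101011010.
R = 45914 + 62377 = 108291; wraps to -22781 = 11010011100000011
R = -22781 − 61205 = -83986; wraps to 47086 = 01011011111101110
R = 47086 − 56589 = -9503 = 11101101011100001
R = -9503 − (-33434) = 23931 = 00101110101111011

00101110101111011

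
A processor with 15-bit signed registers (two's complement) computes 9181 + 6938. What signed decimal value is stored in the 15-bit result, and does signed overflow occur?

16119; no overflow

9181 → 010001111011101
6938 → 001101100011010
  010001111011101
+ 001101100011010
= 011111011110111
Result 011111011110111: MSB = 0 → value 16119.
Both addends are non-negative and so is the stored result: no signed overflow.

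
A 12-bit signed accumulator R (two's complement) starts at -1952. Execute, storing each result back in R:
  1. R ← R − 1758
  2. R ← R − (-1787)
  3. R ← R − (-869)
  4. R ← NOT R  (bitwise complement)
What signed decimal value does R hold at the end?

Start: R = -1952 = 100001100000.
R = -1952 − 1758 = -3710; wraps to 386 = 000110000010
R = 386 − (-1787) = 2173; wraps to -1923 = 100001111101
R = -1923 − (-869) = -1054 = 101111100010
R = NOT 101111100010 = 010000011101 = 1053

1053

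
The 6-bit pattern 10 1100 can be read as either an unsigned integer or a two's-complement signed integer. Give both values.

unsigned = 44, signed = -20

Unsigned: 101100 = 44.
Signed: MSB=1 → 44 − 64 = -20.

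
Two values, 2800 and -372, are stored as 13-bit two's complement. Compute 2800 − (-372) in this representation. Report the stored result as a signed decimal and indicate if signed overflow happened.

3172; no overflow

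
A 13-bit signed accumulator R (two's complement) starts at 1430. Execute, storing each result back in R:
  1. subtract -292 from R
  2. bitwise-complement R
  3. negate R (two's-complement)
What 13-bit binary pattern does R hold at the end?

Start: R = 1430 = 0010110010110.
R = 1430 − (-292) = 1722 = 0011010111010
R = NOT 0011010111010 = 1100101000101 = -1723
R = −(-1723) = 1723 = 0011010111011

0011010111011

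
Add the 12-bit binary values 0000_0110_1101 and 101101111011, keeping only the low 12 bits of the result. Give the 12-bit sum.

101111101000

  000001101101
+ 101101111011
= 101111101000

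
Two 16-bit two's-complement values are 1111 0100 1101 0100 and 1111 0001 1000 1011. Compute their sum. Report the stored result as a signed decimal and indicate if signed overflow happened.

1111 0100 1101 0100 → 1111010011010100 = -2860 (signed)
1111 0001 1000 1011 → 1111000110001011 = -3701 (signed)
  1111010011010100
+ 1111000110001011
= 1110011001011111  (discard carry-out 1)
Result 1110011001011111: MSB = 1 → 58975 − 65536 = -6561.
Both addends are negative and so is the stored result: no signed overflow.

-6561; no overflow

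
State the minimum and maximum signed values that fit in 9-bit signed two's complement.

min = -256, max = 255

Minimum: −2^8 = -256.
Maximum: 2^8 − 1 = 255.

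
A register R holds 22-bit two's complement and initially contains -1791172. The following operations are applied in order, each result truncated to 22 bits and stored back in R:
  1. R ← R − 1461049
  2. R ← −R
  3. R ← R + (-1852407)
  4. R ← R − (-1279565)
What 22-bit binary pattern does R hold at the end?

Start: R = -1791172 = 1001001010101100111100.
R = -1791172 − 1461049 = -3252221; wraps to 942083 = 0011100110000000000011
R = −(942083) = -942083 = 1100011001111111111101
R = -942083 + (-1852407) = -2794490; wraps to 1399814 = 0101010101110000000110
R = 1399814 − (-1279565) = 2679379; wraps to -1514925 = 1010001110001001010011

1010001110001001010011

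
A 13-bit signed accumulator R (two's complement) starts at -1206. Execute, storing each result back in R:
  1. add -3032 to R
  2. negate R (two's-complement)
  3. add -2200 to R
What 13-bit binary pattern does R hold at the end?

0011111110110

Start: R = -1206 = 1101101001010.
R = -1206 + (-3032) = -4238; wraps to 3954 = 0111101110010
R = −(3954) = -3954 = 1000010001110
R = -3954 + (-2200) = -6154; wraps to 2038 = 0011111110110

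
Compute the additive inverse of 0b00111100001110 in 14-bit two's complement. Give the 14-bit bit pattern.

11000011110010

Invert: 11000011110001. Add 1: 11000011110010.
Check: 00111100001110 = 3854, 11000011110010 = -3854.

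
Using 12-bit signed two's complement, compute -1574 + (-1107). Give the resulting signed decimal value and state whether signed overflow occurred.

1415; overflow

-1574 → 100111011010
-1107 → 101110101101
  100111011010
+ 101110101101
= 010110000111  (discard carry-out 1)
Result 010110000111: MSB = 0 → value 1415.
Both addends are negative but the stored result is non-negative: signed overflow. The true value -1574 + (-1107) = -2681 lies outside [-2048, 2047].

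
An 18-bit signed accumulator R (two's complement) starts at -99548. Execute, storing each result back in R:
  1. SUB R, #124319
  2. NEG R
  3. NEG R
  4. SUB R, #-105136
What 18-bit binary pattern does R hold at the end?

100011000000110101

Start: R = -99548 = 100111101100100100.
R = -99548 − 124319 = -223867; wraps to 38277 = 001001010110000101
R = −(38277) = -38277 = 110110101001111011
R = −(-38277) = 38277 = 001001010110000101
R = 38277 − (-105136) = 143413; wraps to -118731 = 100011000000110101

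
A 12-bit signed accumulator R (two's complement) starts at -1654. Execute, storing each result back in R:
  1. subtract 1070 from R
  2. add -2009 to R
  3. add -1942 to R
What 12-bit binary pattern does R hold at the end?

010111101101

Start: R = -1654 = 100110001010.
R = -1654 − 1070 = -2724; wraps to 1372 = 010101011100
R = 1372 + (-2009) = -637 = 110110000011
R = -637 + (-1942) = -2579; wraps to 1517 = 010111101101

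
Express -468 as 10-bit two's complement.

|-468| = 468 = 0111010100 in 10 bits.
Invert the bits: 1000101011. Add 1: 1000101100.
Check: 1000101100 reads as 556 − 1024 = -468.

1000101100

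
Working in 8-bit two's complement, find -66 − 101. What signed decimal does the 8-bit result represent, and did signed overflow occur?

89; overflow

-66 → 10111110
101 → 01100101
Subtract via negate-and-add: invert 01100101 + 1 = 10011011 (i.e. -101).
  10111110
+ 10011011
= 01011001  (discard carry-out 1)
Result 01011001: MSB = 0 → value 89.
Both addends (after negating the subtrahend) are negative but the stored result is non-negative: signed overflow. The true value -66 − 101 = -167 lies outside [-128, 127].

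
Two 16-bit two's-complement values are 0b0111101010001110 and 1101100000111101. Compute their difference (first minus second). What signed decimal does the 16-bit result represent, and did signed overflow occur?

0b0111101010001110 → 0111101010001110 = 31374 (signed)
1101100000111101 = -10179 (signed)
Subtract via negate-and-add: invert 1101100000111101 + 1 = 0010011111000011 (i.e. 10179).
  0111101010001110
+ 0010011111000011
= 1010001001010001
Result 1010001001010001: MSB = 1 → 41553 − 65536 = -23983.
Both addends (after negating the subtrahend) are non-negative but the stored result is negative: signed overflow. The true value 31374 − (-10179) = 41553 lies outside [-32768, 32767].

-23983; overflow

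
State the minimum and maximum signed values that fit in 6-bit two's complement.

min = -32, max = 31

Minimum: −2^5 = -32.
Maximum: 2^5 − 1 = 31.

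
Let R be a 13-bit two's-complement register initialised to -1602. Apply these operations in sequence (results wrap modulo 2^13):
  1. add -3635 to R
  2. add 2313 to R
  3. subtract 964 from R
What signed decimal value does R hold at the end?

-3888

Start: R = -1602 = 1100110111110.
R = -1602 + (-3635) = -5237; wraps to 2955 = 0101110001011
R = 2955 + 2313 = 5268; wraps to -2924 = 1010010010100
R = -2924 − 964 = -3888 = 1000011010000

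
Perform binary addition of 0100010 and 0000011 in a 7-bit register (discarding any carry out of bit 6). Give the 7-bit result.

0100101

  0100010
+ 0000011
= 0100101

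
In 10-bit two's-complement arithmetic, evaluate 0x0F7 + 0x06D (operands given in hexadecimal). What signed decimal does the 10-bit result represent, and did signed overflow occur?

0x0F7 = 0011110111 = 247 (signed)
0x06D = 0001101101 = 109 (signed)
  0011110111
+ 0001101101
= 0101100100
Result 0101100100: MSB = 0 → value 356.
Both addends are non-negative and so is the stored result: no signed overflow.

356; no overflow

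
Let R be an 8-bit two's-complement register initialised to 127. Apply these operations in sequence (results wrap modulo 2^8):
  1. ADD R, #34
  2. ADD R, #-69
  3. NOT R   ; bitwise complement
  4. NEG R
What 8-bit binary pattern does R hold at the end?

01011101

Start: R = 127 = 01111111.
R = 127 + 34 = 161; wraps to -95 = 10100001
R = -95 + (-69) = -164; wraps to 92 = 01011100
R = NOT 01011100 = 10100011 = -93
R = −(-93) = 93 = 01011101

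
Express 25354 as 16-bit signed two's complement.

0110001100001010

25354 is non-negative, so write it directly in 16 bits: 0110001100001010.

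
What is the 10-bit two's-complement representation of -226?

|-226| = 226 = 0011100010 in 10 bits.
Invert the bits: 1100011101. Add 1: 1100011110.

1100011110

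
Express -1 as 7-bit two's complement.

1111111

|-1| = 1 = 0000001 in 7 bits.
Invert the bits: 1111110. Add 1: 1111111.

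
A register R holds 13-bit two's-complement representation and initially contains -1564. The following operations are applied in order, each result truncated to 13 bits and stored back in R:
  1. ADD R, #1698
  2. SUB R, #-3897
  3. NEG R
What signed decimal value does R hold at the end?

-4031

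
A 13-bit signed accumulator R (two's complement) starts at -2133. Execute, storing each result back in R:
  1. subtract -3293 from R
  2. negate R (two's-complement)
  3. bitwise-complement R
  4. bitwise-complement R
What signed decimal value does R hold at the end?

-1160

Start: R = -2133 = 1011110101011.
R = -2133 − (-3293) = 1160 = 0010010001000
R = −(1160) = -1160 = 1101101111000
R = NOT 1101101111000 = 0010010000111 = 1159
R = NOT 0010010000111 = 1101101111000 = -1160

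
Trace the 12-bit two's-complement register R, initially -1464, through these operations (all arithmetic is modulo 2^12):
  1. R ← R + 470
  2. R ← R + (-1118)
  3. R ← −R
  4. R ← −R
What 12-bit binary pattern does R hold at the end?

011111000000

Start: R = -1464 = 101001001000.
R = -1464 + 470 = -994 = 110000011110
R = -994 + (-1118) = -2112; wraps to 1984 = 011111000000
R = −(1984) = -1984 = 100001000000
R = −(-1984) = 1984 = 011111000000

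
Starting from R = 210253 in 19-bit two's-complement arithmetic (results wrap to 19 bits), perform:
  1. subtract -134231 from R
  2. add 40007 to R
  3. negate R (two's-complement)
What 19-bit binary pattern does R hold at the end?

0100010001000010101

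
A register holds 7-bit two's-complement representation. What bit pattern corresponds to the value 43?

43 is non-negative, so write it directly in 7 bits: 0101011.

0101011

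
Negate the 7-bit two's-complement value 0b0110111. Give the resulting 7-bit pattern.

Invert: 1001000. Add 1: 1001001.
Check: 0110111 = 55, 1001001 = -55.

1001001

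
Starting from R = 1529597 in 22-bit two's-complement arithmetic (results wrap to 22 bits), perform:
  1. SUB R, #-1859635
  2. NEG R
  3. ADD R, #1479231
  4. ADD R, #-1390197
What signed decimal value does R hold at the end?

894106

Start: R = 1529597 = 0101110101011011111101.
R = 1529597 − (-1859635) = 3389232; wraps to -805072 = 1100111011011100110000
R = −(-805072) = 805072 = 0011000100100011010000
R = 805072 + 1479231 = 2284303; wraps to -1910001 = 1000101101101100001111
R = -1910001 + (-1390197) = -3300198; wraps to 894106 = 0011011010010010011010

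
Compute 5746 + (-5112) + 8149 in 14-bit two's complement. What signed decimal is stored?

5746 + (-5112) = 634 (00001001111010)
634 + 8149 = 8783 → wraps to -7601 (10001001001111)

-7601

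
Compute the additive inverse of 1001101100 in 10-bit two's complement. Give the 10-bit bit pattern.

0110010100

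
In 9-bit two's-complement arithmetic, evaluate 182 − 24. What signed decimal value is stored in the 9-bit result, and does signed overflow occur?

158; no overflow

182 → 010110110
24 → 000011000
Subtract via negate-and-add: invert 000011000 + 1 = 111101000 (i.e. -24).
  010110110
+ 111101000
= 010011110  (discard carry-out 1)
Result 010011110: MSB = 0 → value 158.
Addends (after negating the subtrahend) have opposite signs, so signed overflow cannot occur.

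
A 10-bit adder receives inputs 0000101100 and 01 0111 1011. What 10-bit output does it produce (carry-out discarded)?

0110100111

  0000101100
+ 0101111011
= 0110100111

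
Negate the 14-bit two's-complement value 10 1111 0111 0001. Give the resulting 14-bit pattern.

Invert: 01000010001110. Add 1: 01000010001111.
Check: 10111101110001 = -4239, 01000010001111 = 4239.

01000010001111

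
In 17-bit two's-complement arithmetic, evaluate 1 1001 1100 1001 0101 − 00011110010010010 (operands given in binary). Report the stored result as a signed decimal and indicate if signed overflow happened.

1 1001 1100 1001 0101 → 11001110010010101 = -25451 (signed)
00011110010010010 = 15506 (signed)
Subtract via negate-and-add: invert 00011110010010010 + 1 = 11100001101101110 (i.e. -15506).
  11001110010010101
+ 11100001101101110
= 10110000000000011  (discard carry-out 1)
Result 10110000000000011: MSB = 1 → 90115 − 131072 = -40957.
Both addends (after negating the subtrahend) are negative and so is the stored result: no signed overflow.

-40957; no overflow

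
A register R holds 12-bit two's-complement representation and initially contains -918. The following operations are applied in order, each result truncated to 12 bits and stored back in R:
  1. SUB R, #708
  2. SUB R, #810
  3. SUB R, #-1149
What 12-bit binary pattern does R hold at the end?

101011111001

Start: R = -918 = 110001101010.
R = -918 − 708 = -1626 = 100110100110
R = -1626 − 810 = -2436; wraps to 1660 = 011001111100
R = 1660 − (-1149) = 2809; wraps to -1287 = 101011111001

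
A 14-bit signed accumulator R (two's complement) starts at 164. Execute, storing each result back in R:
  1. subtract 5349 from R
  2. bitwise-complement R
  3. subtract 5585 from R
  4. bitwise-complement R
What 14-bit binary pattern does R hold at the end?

Start: R = 164 = 00000010100100.
R = 164 − 5349 = -5185 = 10101110111111
R = NOT 10101110111111 = 01010001000000 = 5184
R = 5184 − 5585 = -401 = 11111001101111
R = NOT 11111001101111 = 00000110010000 = 400

00000110010000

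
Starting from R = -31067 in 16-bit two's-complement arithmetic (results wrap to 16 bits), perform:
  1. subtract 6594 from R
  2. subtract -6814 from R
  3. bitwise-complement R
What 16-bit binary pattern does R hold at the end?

Start: R = -31067 = 1000011010100101.
R = -31067 − 6594 = -37661; wraps to 27875 = 0110110011100011
R = 27875 − (-6814) = 34689; wraps to -30847 = 1000011110000001
R = NOT 1000011110000001 = 0111100001111110 = 30846

0111100001111110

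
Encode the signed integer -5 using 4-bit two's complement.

1011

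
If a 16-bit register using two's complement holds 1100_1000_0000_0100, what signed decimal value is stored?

-14332

MSB is 1, so the value is negative.
Invert: 0011011111111011. Add 1: 0011011111111100 = 14332. So the value is −14332.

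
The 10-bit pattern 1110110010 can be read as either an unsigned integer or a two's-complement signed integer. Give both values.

Unsigned: 1110110010 = 946.
Signed: MSB=1 → 946 − 1024 = -78.

unsigned = 946, signed = -78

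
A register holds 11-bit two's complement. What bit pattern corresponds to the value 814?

01100101110

814 is non-negative, so write it directly in 11 bits: 01100101110.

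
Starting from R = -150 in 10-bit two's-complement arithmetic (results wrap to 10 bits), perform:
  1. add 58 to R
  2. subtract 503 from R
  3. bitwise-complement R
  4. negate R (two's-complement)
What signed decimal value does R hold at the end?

Start: R = -150 = 1101101010.
R = -150 + 58 = -92 = 1110100100
R = -92 − 503 = -595; wraps to 429 = 0110101101
R = NOT 0110101101 = 1001010010 = -430
R = −(-430) = 430 = 0110101110

430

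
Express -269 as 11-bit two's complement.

11011110011

|-269| = 269 = 00100001101 in 11 bits.
Invert the bits: 11011110010. Add 1: 11011110011.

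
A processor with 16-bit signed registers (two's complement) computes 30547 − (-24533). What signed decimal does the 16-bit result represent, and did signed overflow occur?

30547 → 0111011101010011
-24533 → 1010000000101011
Subtract via negate-and-add: invert 1010000000101011 + 1 = 0101111111010101 (i.e. 24533).
  0111011101010011
+ 0101111111010101
= 1101011100101000
Result 1101011100101000: MSB = 1 → 55080 − 65536 = -10456.
Both addends (after negating the subtrahend) are non-negative but the stored result is negative: signed overflow. The true value 30547 − (-24533) = 55080 lies outside [-32768, 32767].

-10456; overflow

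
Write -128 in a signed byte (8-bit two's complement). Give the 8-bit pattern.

10000000

|-128| = 128 = 10000000 in 8 bits.
Invert the bits: 01111111. Add 1: 10000000.
Check: 10000000 reads as 128 − 256 = -128.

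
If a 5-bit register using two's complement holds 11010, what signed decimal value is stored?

-6

MSB is 1, so the value is negative.
Invert: 00101. Add 1: 00110 = 6. So the value is −6.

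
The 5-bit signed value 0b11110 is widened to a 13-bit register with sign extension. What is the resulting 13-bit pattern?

1111111111110

MSB of 11110 is 1; replicate it into the new high bits.
11111111|11110 → 1111111111110 (still -2).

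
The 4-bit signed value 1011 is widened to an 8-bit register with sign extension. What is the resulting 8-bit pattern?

11111011

MSB of 1011 is 1; replicate it into the new high bits.
1111|1011 → 11111011 (still -5).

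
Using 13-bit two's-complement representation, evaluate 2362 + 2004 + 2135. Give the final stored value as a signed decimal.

-1691

2362 + 2004 = 4366 → wraps to -3826 (1000100001110)
-3826 + 2135 = -1691 (1100101100101)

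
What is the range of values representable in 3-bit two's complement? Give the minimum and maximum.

Minimum: −2^2 = -4.
Maximum: 2^2 − 1 = 3.

min = -4, max = 3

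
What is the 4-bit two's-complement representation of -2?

|-2| = 2 = 0010 in 4 bits.
Invert the bits: 1101. Add 1: 1110.

1110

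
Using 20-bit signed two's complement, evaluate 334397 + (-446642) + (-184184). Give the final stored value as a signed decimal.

334397 + (-446642) = -112245 (11100100100110001011)
-112245 + (-184184) = -296429 (10110111101000010011)

-296429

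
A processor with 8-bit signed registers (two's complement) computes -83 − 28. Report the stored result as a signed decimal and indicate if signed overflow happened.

-111; no overflow

-83 → 10101101
28 → 00011100
Subtract via negate-and-add: invert 00011100 + 1 = 11100100 (i.e. -28).
  10101101
+ 11100100
= 10010001  (discard carry-out 1)
Result 10010001: MSB = 1 → 145 − 256 = -111.
Both addends (after negating the subtrahend) are negative and so is the stored result: no signed overflow.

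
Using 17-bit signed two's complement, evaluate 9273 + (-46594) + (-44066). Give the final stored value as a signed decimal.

9273 + (-46594) = -37321 (10110111000110111)
-37321 + (-44066) = -81387 → wraps to 49685 (01100001000010101)

49685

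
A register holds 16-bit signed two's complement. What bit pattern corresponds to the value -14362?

1100011111100110

|-14362| = 14362 = 0011100000011010 in 16 bits.
Invert the bits: 1100011111100101. Add 1: 1100011111100110.
Check: 1100011111100110 reads as 51174 − 65536 = -14362.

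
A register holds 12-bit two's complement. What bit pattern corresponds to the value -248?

|-248| = 248 = 000011111000 in 12 bits.
Invert the bits: 111100000111. Add 1: 111100001000.

111100001000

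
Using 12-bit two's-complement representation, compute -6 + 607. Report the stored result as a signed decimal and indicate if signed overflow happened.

601; no overflow

-6 → 111111111010
607 → 001001011111
  111111111010
+ 001001011111
= 001001011001  (discard carry-out 1)
Result 001001011001: MSB = 0 → value 601.
Addends have opposite signs, so signed overflow cannot occur.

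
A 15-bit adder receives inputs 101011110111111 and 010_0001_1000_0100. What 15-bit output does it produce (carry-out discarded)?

111100101000011

  101011110111111
+ 010000110000100
= 111100101000011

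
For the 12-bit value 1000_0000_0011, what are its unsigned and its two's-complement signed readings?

unsigned = 2051, signed = -2045

Unsigned: 100000000011 = 2051.
Signed: MSB=1 → 2051 − 4096 = -2045.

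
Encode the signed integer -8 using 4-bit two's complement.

1000

|-8| = 8 = 1000 in 4 bits.
Invert the bits: 0111. Add 1: 1000.
Check: 1000 reads as 8 − 16 = -8.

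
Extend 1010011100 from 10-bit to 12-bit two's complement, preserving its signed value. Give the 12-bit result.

MSB of 1010011100 is 1; replicate it into the new high bits.
11|1010011100 → 111010011100 (still -356).

111010011100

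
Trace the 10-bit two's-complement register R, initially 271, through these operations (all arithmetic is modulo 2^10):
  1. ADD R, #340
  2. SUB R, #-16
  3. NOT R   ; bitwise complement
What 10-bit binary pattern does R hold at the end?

0110001100

Start: R = 271 = 0100001111.
R = 271 + 340 = 611; wraps to -413 = 1001100011
R = -413 − (-16) = -397 = 1001110011
R = NOT 1001110011 = 0110001100 = 396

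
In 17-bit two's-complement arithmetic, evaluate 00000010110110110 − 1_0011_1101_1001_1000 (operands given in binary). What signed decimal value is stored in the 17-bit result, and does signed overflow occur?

51230; no overflow

00000010110110110 = 1462 (signed)
1_0011_1101_1001_1000 → 10011110110011000 = -49768 (signed)
Subtract via negate-and-add: invert 10011110110011000 + 1 = 01100001001101000 (i.e. 49768).
  00000010110110110
+ 01100001001101000
= 01100100000011110
Result 01100100000011110: MSB = 0 → value 51230.
Both addends (after negating the subtrahend) are non-negative and so is the stored result: no signed overflow.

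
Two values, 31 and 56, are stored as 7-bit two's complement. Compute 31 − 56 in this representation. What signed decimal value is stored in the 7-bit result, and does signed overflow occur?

31 → 0011111
56 → 0111000
Subtract via negate-and-add: invert 0111000 + 1 = 1001000 (i.e. -56).
  0011111
+ 1001000
= 1100111
Result 1100111: MSB = 1 → 103 − 128 = -25.
Addends (after negating the subtrahend) have opposite signs, so signed overflow cannot occur.

-25; no overflow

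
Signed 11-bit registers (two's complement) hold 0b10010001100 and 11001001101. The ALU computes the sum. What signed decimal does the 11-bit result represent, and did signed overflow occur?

0b10010001100 → 10010001100 = -884 (signed)
11001001101 = -435 (signed)
  10010001100
+ 11001001101
= 01011011001  (discard carry-out 1)
Result 01011011001: MSB = 0 → value 729.
Both addends are negative but the stored result is non-negative: signed overflow. The true value -884 + (-435) = -1319 lies outside [-1024, 1023].

729; overflow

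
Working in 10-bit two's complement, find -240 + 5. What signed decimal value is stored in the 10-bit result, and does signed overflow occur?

-235; no overflow

-240 → 1100010000
5 → 0000000101
  1100010000
+ 0000000101
= 1100010101
Result 1100010101: MSB = 1 → 789 − 1024 = -235.
Addends have opposite signs, so signed overflow cannot occur.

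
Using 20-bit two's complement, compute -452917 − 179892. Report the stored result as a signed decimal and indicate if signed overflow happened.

415767; overflow

-452917 → 10010001011011001011
179892 → 00101011111010110100
Subtract via negate-and-add: invert 00101011111010110100 + 1 = 11010100000101001100 (i.e. -179892).
  10010001011011001011
+ 11010100000101001100
= 01100101100000010111  (discard carry-out 1)
Result 01100101100000010111: MSB = 0 → value 415767.
Both addends (after negating the subtrahend) are negative but the stored result is non-negative: signed overflow. The true value -452917 − 179892 = -632809 lies outside [-524288, 524287].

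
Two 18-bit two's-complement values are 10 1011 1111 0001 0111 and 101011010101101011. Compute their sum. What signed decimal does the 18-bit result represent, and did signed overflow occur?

95362; overflow

10 1011 1111 0001 0111 → 101011111100010111 = -82153 (signed)
101011010101101011 = -84629 (signed)
  101011111100010111
+ 101011010101101011
= 010111010010000010  (discard carry-out 1)
Result 010111010010000010: MSB = 0 → value 95362.
Both addends are negative but the stored result is non-negative: signed overflow. The true value -82153 + (-84629) = -166782 lies outside [-131072, 131071].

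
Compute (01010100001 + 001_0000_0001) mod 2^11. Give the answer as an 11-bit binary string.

01110100010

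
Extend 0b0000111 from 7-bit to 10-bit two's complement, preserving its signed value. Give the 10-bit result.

0000000111

MSB of 0000111 is 0; replicate it into the new high bits.
000|0000111 → 0000000111 (still 7).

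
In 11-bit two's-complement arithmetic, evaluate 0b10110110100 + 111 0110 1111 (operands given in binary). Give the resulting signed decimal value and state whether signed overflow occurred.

-733; no overflow

0b10110110100 → 10110110100 = -588 (signed)
111 0110 1111 → 11101101111 = -145 (signed)
  10110110100
+ 11101101111
= 10100100011  (discard carry-out 1)
Result 10100100011: MSB = 1 → 1315 − 2048 = -733.
Both addends are negative and so is the stored result: no signed overflow.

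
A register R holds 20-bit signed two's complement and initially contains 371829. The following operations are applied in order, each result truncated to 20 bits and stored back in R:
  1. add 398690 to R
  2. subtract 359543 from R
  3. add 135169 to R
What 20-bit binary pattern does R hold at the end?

10000101010101100001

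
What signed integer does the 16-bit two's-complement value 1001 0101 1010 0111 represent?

MSB is 1, so the value is negative.
Unsigned reading: 38311. Subtract 2^16 = 65536: 38311 − 65536 = -27225.

-27225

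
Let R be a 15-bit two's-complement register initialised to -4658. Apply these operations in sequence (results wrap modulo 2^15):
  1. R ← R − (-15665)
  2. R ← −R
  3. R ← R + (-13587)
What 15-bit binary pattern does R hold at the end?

Start: R = -4658 = 110110111001110.
R = -4658 − (-15665) = 11007 = 010101011111111
R = −(11007) = -11007 = 101010100000001
R = -11007 + (-13587) = -24594; wraps to 8174 = 001111111101110

001111111101110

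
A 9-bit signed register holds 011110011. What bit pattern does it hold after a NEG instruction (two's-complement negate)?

100001101

Invert: 100001100. Add 1: 100001101.
Check: 011110011 = 243, 100001101 = -243.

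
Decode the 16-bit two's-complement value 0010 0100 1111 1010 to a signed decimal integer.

9466

MSB is 0, so the value is non-negative: 0010010011111010 = 9466.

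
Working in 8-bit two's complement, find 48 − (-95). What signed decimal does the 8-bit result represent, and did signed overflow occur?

48 → 00110000
-95 → 10100001
Subtract via negate-and-add: invert 10100001 + 1 = 01011111 (i.e. 95).
  00110000
+ 01011111
= 10001111
Result 10001111: MSB = 1 → 143 − 256 = -113.
Both addends (after negating the subtrahend) are non-negative but the stored result is negative: signed overflow. The true value 48 − (-95) = 143 lies outside [-128, 127].

-113; overflow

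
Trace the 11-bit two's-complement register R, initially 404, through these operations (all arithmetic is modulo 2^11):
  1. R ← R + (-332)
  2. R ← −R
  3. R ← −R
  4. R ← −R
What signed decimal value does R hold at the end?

-72

Start: R = 404 = 00110010100.
R = 404 + (-332) = 72 = 00001001000
R = −(72) = -72 = 11110111000
R = −(-72) = 72 = 00001001000
R = −(72) = -72 = 11110111000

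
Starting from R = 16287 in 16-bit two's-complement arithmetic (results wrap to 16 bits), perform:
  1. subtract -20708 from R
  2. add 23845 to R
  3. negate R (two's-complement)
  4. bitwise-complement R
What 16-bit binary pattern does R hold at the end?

1110110110100111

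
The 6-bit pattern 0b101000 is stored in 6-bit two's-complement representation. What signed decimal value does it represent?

MSB is 1, so the value is negative.
Invert: 010111. Add 1: 011000 = 24. So the value is −24.

-24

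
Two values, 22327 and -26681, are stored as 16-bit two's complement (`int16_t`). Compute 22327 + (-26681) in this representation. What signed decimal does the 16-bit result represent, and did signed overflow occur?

22327 → 0101011100110111
-26681 → 1001011111000111
  0101011100110111
+ 1001011111000111
= 1110111011111110
Result 1110111011111110: MSB = 1 → 61182 − 65536 = -4354.
Addends have opposite signs, so signed overflow cannot occur.

-4354; no overflow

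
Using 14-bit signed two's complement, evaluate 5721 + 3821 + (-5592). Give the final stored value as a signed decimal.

3950

5721 + 3821 = 9542 → wraps to -6842 (10010101000110)
-6842 + (-5592) = -12434 → wraps to 3950 (00111101101110)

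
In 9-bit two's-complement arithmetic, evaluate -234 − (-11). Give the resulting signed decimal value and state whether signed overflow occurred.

-223; no overflow

-234 → 100010110
-11 → 111110101
Subtract via negate-and-add: invert 111110101 + 1 = 000001011 (i.e. 11).
  100010110
+ 000001011
= 100100001
Result 100100001: MSB = 1 → 289 − 512 = -223.
Addends (after negating the subtrahend) have opposite signs, so signed overflow cannot occur.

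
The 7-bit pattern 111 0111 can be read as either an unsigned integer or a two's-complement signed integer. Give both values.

unsigned = 119, signed = -9

Unsigned: 1110111 = 119.
Signed: MSB=1 → 119 − 128 = -9.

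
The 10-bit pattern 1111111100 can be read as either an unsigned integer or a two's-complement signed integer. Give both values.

unsigned = 1020, signed = -4

Unsigned: 1111111100 = 1020.
Signed: MSB=1 → 1020 − 1024 = -4.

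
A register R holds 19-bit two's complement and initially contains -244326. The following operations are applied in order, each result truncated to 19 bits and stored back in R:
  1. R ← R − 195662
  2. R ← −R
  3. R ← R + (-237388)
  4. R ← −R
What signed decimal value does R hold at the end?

Start: R = -244326 = 1000100010110011010.
R = -244326 − 195662 = -439988; wraps to 84300 = 0010100100101001100
R = −(84300) = -84300 = 1101011011010110100
R = -84300 + (-237388) = -321688; wraps to 202600 = 0110001011101101000
R = −(202600) = -202600 = 1001110100010011000

-202600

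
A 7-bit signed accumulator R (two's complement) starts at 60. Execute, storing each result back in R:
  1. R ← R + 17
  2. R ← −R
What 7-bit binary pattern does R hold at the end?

Start: R = 60 = 0111100.
R = 60 + 17 = 77; wraps to -51 = 1001101
R = −(-51) = 51 = 0110011

0110011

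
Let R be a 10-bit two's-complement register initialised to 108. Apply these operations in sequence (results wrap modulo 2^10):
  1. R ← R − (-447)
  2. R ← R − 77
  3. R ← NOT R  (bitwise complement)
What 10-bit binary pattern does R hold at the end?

Start: R = 108 = 0001101100.
R = 108 − (-447) = 555; wraps to -469 = 1000101011
R = -469 − 77 = -546; wraps to 478 = 0111011110
R = NOT 0111011110 = 1000100001 = -479

1000100001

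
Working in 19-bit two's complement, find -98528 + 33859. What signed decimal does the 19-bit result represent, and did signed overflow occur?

-98528 → 1100111111100100000
33859 → 0001000010001000011
  1100111111100100000
+ 0001000010001000011
= 1110000001101100011
Result 1110000001101100011: MSB = 1 → 459619 − 524288 = -64669.
Addends have opposite signs, so signed overflow cannot occur.

-64669; no overflow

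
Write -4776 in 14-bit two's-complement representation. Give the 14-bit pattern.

10110101011000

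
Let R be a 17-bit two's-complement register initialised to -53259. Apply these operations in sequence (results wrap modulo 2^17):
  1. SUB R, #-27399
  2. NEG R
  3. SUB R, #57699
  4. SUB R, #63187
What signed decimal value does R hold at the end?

Start: R = -53259 = 10010111111110101.
R = -53259 − (-27399) = -25860 = 11001101011111100
R = −(-25860) = 25860 = 00110010100000100
R = 25860 − 57699 = -31839 = 11000001110100001
R = -31839 − 63187 = -95026; wraps to 36046 = 01000110011001110

36046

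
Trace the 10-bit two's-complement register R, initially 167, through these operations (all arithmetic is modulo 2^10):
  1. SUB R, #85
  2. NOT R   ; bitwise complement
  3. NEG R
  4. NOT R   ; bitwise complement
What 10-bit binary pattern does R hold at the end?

1110101100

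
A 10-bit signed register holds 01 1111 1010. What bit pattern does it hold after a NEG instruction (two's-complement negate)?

Invert: 1000000101. Add 1: 1000000110.
Check: 0111111010 = 506, 1000000110 = -506.

1000000110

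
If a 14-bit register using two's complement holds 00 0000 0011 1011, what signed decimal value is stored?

59

MSB is 0, so the value is non-negative: 00000000111011 = 59.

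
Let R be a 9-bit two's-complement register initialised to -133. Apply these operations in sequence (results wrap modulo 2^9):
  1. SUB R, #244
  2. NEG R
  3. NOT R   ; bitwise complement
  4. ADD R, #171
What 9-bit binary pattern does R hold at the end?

100110001

Start: R = -133 = 101111011.
R = -133 − 244 = -377; wraps to 135 = 010000111
R = −(135) = -135 = 101111001
R = NOT 101111001 = 010000110 = 134
R = 134 + 171 = 305; wraps to -207 = 100110001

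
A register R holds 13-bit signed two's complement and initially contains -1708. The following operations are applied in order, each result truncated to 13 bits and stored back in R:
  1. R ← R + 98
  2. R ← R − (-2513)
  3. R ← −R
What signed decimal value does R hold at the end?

-903

Start: R = -1708 = 1100101010100.
R = -1708 + 98 = -1610 = 1100110110110
R = -1610 − (-2513) = 903 = 0001110000111
R = −(903) = -903 = 1110001111001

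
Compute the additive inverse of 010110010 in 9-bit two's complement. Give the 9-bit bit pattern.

101001110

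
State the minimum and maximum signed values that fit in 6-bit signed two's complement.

min = -32, max = 31

Minimum: −2^5 = -32.
Maximum: 2^5 − 1 = 31.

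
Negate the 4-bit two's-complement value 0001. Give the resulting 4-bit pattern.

1111

Invert: 1110. Add 1: 1111.
Check: 0001 = 1, 1111 = -1.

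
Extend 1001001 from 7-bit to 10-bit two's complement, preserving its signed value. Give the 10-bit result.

MSB of 1001001 is 1; replicate it into the new high bits.
111|1001001 → 1111001001 (still -55).

1111001001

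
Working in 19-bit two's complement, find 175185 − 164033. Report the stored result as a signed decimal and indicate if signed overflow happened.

11152; no overflow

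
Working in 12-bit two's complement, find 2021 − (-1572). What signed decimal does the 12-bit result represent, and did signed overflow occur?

2021 → 011111100101
-1572 → 100111011100
Subtract via negate-and-add: invert 100111011100 + 1 = 011000100100 (i.e. 1572).
  011111100101
+ 011000100100
= 111000001001
Result 111000001001: MSB = 1 → 3593 − 4096 = -503.
Both addends (after negating the subtrahend) are non-negative but the stored result is negative: signed overflow. The true value 2021 − (-1572) = 3593 lies outside [-2048, 2047].

-503; overflow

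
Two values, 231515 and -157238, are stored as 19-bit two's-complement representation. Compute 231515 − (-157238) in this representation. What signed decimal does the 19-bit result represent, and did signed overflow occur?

-135535; overflow

231515 → 0111000100001011011
-157238 → 1011001100111001010
Subtract via negate-and-add: invert 1011001100111001010 + 1 = 0100110011000110110 (i.e. 157238).
  0111000100001011011
+ 0100110011000110110
= 1011110111010010001
Result 1011110111010010001: MSB = 1 → 388753 − 524288 = -135535.
Both addends (after negating the subtrahend) are non-negative but the stored result is negative: signed overflow. The true value 231515 − (-157238) = 388753 lies outside [-262144, 262143].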